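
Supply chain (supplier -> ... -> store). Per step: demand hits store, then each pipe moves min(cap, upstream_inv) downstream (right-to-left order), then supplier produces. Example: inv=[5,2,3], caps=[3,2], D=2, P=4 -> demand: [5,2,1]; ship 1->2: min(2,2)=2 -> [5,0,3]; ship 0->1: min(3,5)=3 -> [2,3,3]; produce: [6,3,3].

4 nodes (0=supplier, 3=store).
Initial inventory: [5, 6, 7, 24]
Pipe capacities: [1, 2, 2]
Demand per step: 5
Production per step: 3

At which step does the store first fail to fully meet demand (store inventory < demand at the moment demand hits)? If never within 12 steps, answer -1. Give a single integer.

Step 1: demand=5,sold=5 ship[2->3]=2 ship[1->2]=2 ship[0->1]=1 prod=3 -> [7 5 7 21]
Step 2: demand=5,sold=5 ship[2->3]=2 ship[1->2]=2 ship[0->1]=1 prod=3 -> [9 4 7 18]
Step 3: demand=5,sold=5 ship[2->3]=2 ship[1->2]=2 ship[0->1]=1 prod=3 -> [11 3 7 15]
Step 4: demand=5,sold=5 ship[2->3]=2 ship[1->2]=2 ship[0->1]=1 prod=3 -> [13 2 7 12]
Step 5: demand=5,sold=5 ship[2->3]=2 ship[1->2]=2 ship[0->1]=1 prod=3 -> [15 1 7 9]
Step 6: demand=5,sold=5 ship[2->3]=2 ship[1->2]=1 ship[0->1]=1 prod=3 -> [17 1 6 6]
Step 7: demand=5,sold=5 ship[2->3]=2 ship[1->2]=1 ship[0->1]=1 prod=3 -> [19 1 5 3]
Step 8: demand=5,sold=3 ship[2->3]=2 ship[1->2]=1 ship[0->1]=1 prod=3 -> [21 1 4 2]
Step 9: demand=5,sold=2 ship[2->3]=2 ship[1->2]=1 ship[0->1]=1 prod=3 -> [23 1 3 2]
Step 10: demand=5,sold=2 ship[2->3]=2 ship[1->2]=1 ship[0->1]=1 prod=3 -> [25 1 2 2]
Step 11: demand=5,sold=2 ship[2->3]=2 ship[1->2]=1 ship[0->1]=1 prod=3 -> [27 1 1 2]
Step 12: demand=5,sold=2 ship[2->3]=1 ship[1->2]=1 ship[0->1]=1 prod=3 -> [29 1 1 1]
First stockout at step 8

8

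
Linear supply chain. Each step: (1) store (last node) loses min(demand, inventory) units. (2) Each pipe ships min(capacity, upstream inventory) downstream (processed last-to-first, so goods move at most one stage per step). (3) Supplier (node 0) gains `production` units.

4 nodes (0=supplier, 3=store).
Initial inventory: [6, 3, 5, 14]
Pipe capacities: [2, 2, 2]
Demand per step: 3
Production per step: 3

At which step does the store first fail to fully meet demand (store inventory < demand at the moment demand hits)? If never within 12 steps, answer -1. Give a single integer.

Step 1: demand=3,sold=3 ship[2->3]=2 ship[1->2]=2 ship[0->1]=2 prod=3 -> [7 3 5 13]
Step 2: demand=3,sold=3 ship[2->3]=2 ship[1->2]=2 ship[0->1]=2 prod=3 -> [8 3 5 12]
Step 3: demand=3,sold=3 ship[2->3]=2 ship[1->2]=2 ship[0->1]=2 prod=3 -> [9 3 5 11]
Step 4: demand=3,sold=3 ship[2->3]=2 ship[1->2]=2 ship[0->1]=2 prod=3 -> [10 3 5 10]
Step 5: demand=3,sold=3 ship[2->3]=2 ship[1->2]=2 ship[0->1]=2 prod=3 -> [11 3 5 9]
Step 6: demand=3,sold=3 ship[2->3]=2 ship[1->2]=2 ship[0->1]=2 prod=3 -> [12 3 5 8]
Step 7: demand=3,sold=3 ship[2->3]=2 ship[1->2]=2 ship[0->1]=2 prod=3 -> [13 3 5 7]
Step 8: demand=3,sold=3 ship[2->3]=2 ship[1->2]=2 ship[0->1]=2 prod=3 -> [14 3 5 6]
Step 9: demand=3,sold=3 ship[2->3]=2 ship[1->2]=2 ship[0->1]=2 prod=3 -> [15 3 5 5]
Step 10: demand=3,sold=3 ship[2->3]=2 ship[1->2]=2 ship[0->1]=2 prod=3 -> [16 3 5 4]
Step 11: demand=3,sold=3 ship[2->3]=2 ship[1->2]=2 ship[0->1]=2 prod=3 -> [17 3 5 3]
Step 12: demand=3,sold=3 ship[2->3]=2 ship[1->2]=2 ship[0->1]=2 prod=3 -> [18 3 5 2]
No stockout in 12 steps

-1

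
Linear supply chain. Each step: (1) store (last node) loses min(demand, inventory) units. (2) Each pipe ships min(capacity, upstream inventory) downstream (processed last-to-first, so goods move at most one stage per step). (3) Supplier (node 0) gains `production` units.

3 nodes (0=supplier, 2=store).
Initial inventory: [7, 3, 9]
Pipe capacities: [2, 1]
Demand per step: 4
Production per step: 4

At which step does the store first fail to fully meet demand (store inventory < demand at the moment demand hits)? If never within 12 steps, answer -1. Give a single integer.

Step 1: demand=4,sold=4 ship[1->2]=1 ship[0->1]=2 prod=4 -> [9 4 6]
Step 2: demand=4,sold=4 ship[1->2]=1 ship[0->1]=2 prod=4 -> [11 5 3]
Step 3: demand=4,sold=3 ship[1->2]=1 ship[0->1]=2 prod=4 -> [13 6 1]
Step 4: demand=4,sold=1 ship[1->2]=1 ship[0->1]=2 prod=4 -> [15 7 1]
Step 5: demand=4,sold=1 ship[1->2]=1 ship[0->1]=2 prod=4 -> [17 8 1]
Step 6: demand=4,sold=1 ship[1->2]=1 ship[0->1]=2 prod=4 -> [19 9 1]
Step 7: demand=4,sold=1 ship[1->2]=1 ship[0->1]=2 prod=4 -> [21 10 1]
Step 8: demand=4,sold=1 ship[1->2]=1 ship[0->1]=2 prod=4 -> [23 11 1]
Step 9: demand=4,sold=1 ship[1->2]=1 ship[0->1]=2 prod=4 -> [25 12 1]
Step 10: demand=4,sold=1 ship[1->2]=1 ship[0->1]=2 prod=4 -> [27 13 1]
Step 11: demand=4,sold=1 ship[1->2]=1 ship[0->1]=2 prod=4 -> [29 14 1]
Step 12: demand=4,sold=1 ship[1->2]=1 ship[0->1]=2 prod=4 -> [31 15 1]
First stockout at step 3

3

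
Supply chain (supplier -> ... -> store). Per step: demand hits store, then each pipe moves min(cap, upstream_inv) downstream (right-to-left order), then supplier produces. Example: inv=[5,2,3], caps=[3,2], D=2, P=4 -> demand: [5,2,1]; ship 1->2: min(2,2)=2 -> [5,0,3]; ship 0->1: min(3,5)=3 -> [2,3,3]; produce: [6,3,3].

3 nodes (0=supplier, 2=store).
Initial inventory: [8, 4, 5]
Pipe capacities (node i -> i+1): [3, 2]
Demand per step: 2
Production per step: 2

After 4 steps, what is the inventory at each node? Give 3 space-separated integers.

Step 1: demand=2,sold=2 ship[1->2]=2 ship[0->1]=3 prod=2 -> inv=[7 5 5]
Step 2: demand=2,sold=2 ship[1->2]=2 ship[0->1]=3 prod=2 -> inv=[6 6 5]
Step 3: demand=2,sold=2 ship[1->2]=2 ship[0->1]=3 prod=2 -> inv=[5 7 5]
Step 4: demand=2,sold=2 ship[1->2]=2 ship[0->1]=3 prod=2 -> inv=[4 8 5]

4 8 5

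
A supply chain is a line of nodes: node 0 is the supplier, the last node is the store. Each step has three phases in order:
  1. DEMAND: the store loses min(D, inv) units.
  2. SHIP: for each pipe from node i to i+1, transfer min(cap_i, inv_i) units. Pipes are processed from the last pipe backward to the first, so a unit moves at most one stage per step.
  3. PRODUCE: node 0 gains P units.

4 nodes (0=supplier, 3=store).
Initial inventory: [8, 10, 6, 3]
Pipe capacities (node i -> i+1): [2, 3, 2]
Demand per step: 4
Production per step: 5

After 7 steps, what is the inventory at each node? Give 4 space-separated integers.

Step 1: demand=4,sold=3 ship[2->3]=2 ship[1->2]=3 ship[0->1]=2 prod=5 -> inv=[11 9 7 2]
Step 2: demand=4,sold=2 ship[2->3]=2 ship[1->2]=3 ship[0->1]=2 prod=5 -> inv=[14 8 8 2]
Step 3: demand=4,sold=2 ship[2->3]=2 ship[1->2]=3 ship[0->1]=2 prod=5 -> inv=[17 7 9 2]
Step 4: demand=4,sold=2 ship[2->3]=2 ship[1->2]=3 ship[0->1]=2 prod=5 -> inv=[20 6 10 2]
Step 5: demand=4,sold=2 ship[2->3]=2 ship[1->2]=3 ship[0->1]=2 prod=5 -> inv=[23 5 11 2]
Step 6: demand=4,sold=2 ship[2->3]=2 ship[1->2]=3 ship[0->1]=2 prod=5 -> inv=[26 4 12 2]
Step 7: demand=4,sold=2 ship[2->3]=2 ship[1->2]=3 ship[0->1]=2 prod=5 -> inv=[29 3 13 2]

29 3 13 2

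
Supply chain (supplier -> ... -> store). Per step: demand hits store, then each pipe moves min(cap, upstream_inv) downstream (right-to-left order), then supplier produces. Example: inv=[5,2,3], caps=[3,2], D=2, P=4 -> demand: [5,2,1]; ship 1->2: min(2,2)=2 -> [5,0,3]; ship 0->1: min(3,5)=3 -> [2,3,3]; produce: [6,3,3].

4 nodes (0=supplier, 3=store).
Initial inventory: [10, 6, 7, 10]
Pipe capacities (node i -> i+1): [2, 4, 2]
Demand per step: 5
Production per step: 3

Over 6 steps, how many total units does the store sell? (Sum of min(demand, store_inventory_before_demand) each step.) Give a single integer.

Answer: 20

Derivation:
Step 1: sold=5 (running total=5) -> [11 4 9 7]
Step 2: sold=5 (running total=10) -> [12 2 11 4]
Step 3: sold=4 (running total=14) -> [13 2 11 2]
Step 4: sold=2 (running total=16) -> [14 2 11 2]
Step 5: sold=2 (running total=18) -> [15 2 11 2]
Step 6: sold=2 (running total=20) -> [16 2 11 2]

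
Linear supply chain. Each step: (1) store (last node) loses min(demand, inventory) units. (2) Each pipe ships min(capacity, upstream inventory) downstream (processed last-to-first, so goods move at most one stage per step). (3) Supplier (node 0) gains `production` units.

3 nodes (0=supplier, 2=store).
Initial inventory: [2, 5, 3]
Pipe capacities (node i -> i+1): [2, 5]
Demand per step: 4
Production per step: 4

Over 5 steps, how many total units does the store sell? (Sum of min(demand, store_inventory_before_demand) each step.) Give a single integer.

Answer: 14

Derivation:
Step 1: sold=3 (running total=3) -> [4 2 5]
Step 2: sold=4 (running total=7) -> [6 2 3]
Step 3: sold=3 (running total=10) -> [8 2 2]
Step 4: sold=2 (running total=12) -> [10 2 2]
Step 5: sold=2 (running total=14) -> [12 2 2]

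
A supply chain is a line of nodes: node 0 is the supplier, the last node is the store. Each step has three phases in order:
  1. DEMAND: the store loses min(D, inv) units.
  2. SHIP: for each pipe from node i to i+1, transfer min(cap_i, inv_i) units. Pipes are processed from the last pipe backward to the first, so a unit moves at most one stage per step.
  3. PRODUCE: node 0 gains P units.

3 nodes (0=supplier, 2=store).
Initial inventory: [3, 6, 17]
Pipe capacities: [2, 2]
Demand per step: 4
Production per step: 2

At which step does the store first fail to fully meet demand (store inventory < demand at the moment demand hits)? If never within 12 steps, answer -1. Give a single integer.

Step 1: demand=4,sold=4 ship[1->2]=2 ship[0->1]=2 prod=2 -> [3 6 15]
Step 2: demand=4,sold=4 ship[1->2]=2 ship[0->1]=2 prod=2 -> [3 6 13]
Step 3: demand=4,sold=4 ship[1->2]=2 ship[0->1]=2 prod=2 -> [3 6 11]
Step 4: demand=4,sold=4 ship[1->2]=2 ship[0->1]=2 prod=2 -> [3 6 9]
Step 5: demand=4,sold=4 ship[1->2]=2 ship[0->1]=2 prod=2 -> [3 6 7]
Step 6: demand=4,sold=4 ship[1->2]=2 ship[0->1]=2 prod=2 -> [3 6 5]
Step 7: demand=4,sold=4 ship[1->2]=2 ship[0->1]=2 prod=2 -> [3 6 3]
Step 8: demand=4,sold=3 ship[1->2]=2 ship[0->1]=2 prod=2 -> [3 6 2]
Step 9: demand=4,sold=2 ship[1->2]=2 ship[0->1]=2 prod=2 -> [3 6 2]
Step 10: demand=4,sold=2 ship[1->2]=2 ship[0->1]=2 prod=2 -> [3 6 2]
Step 11: demand=4,sold=2 ship[1->2]=2 ship[0->1]=2 prod=2 -> [3 6 2]
Step 12: demand=4,sold=2 ship[1->2]=2 ship[0->1]=2 prod=2 -> [3 6 2]
First stockout at step 8

8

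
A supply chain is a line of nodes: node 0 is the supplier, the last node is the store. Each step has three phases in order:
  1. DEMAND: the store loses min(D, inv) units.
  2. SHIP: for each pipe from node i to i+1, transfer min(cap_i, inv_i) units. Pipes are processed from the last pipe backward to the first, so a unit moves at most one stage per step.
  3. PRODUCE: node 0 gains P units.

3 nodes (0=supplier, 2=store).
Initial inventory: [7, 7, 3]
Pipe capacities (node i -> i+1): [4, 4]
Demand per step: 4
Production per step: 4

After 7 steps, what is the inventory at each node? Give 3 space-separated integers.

Step 1: demand=4,sold=3 ship[1->2]=4 ship[0->1]=4 prod=4 -> inv=[7 7 4]
Step 2: demand=4,sold=4 ship[1->2]=4 ship[0->1]=4 prod=4 -> inv=[7 7 4]
Step 3: demand=4,sold=4 ship[1->2]=4 ship[0->1]=4 prod=4 -> inv=[7 7 4]
Step 4: demand=4,sold=4 ship[1->2]=4 ship[0->1]=4 prod=4 -> inv=[7 7 4]
Step 5: demand=4,sold=4 ship[1->2]=4 ship[0->1]=4 prod=4 -> inv=[7 7 4]
Step 6: demand=4,sold=4 ship[1->2]=4 ship[0->1]=4 prod=4 -> inv=[7 7 4]
Step 7: demand=4,sold=4 ship[1->2]=4 ship[0->1]=4 prod=4 -> inv=[7 7 4]

7 7 4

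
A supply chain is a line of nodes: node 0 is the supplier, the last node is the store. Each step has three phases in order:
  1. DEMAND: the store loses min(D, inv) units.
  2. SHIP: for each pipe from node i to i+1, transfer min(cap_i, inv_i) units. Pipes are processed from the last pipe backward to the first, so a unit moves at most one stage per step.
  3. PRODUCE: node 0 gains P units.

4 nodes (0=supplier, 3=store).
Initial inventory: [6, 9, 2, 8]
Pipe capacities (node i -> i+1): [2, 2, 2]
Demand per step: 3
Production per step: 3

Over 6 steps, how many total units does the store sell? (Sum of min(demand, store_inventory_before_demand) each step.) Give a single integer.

Step 1: sold=3 (running total=3) -> [7 9 2 7]
Step 2: sold=3 (running total=6) -> [8 9 2 6]
Step 3: sold=3 (running total=9) -> [9 9 2 5]
Step 4: sold=3 (running total=12) -> [10 9 2 4]
Step 5: sold=3 (running total=15) -> [11 9 2 3]
Step 6: sold=3 (running total=18) -> [12 9 2 2]

Answer: 18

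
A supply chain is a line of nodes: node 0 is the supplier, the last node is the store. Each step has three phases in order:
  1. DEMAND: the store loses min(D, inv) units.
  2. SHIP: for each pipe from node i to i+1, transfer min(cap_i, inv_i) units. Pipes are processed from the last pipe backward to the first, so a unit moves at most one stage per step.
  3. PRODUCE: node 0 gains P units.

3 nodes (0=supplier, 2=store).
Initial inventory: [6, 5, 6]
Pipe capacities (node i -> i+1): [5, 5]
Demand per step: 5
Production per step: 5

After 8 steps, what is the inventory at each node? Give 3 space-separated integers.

Step 1: demand=5,sold=5 ship[1->2]=5 ship[0->1]=5 prod=5 -> inv=[6 5 6]
Step 2: demand=5,sold=5 ship[1->2]=5 ship[0->1]=5 prod=5 -> inv=[6 5 6]
Step 3: demand=5,sold=5 ship[1->2]=5 ship[0->1]=5 prod=5 -> inv=[6 5 6]
Step 4: demand=5,sold=5 ship[1->2]=5 ship[0->1]=5 prod=5 -> inv=[6 5 6]
Step 5: demand=5,sold=5 ship[1->2]=5 ship[0->1]=5 prod=5 -> inv=[6 5 6]
Step 6: demand=5,sold=5 ship[1->2]=5 ship[0->1]=5 prod=5 -> inv=[6 5 6]
Step 7: demand=5,sold=5 ship[1->2]=5 ship[0->1]=5 prod=5 -> inv=[6 5 6]
Step 8: demand=5,sold=5 ship[1->2]=5 ship[0->1]=5 prod=5 -> inv=[6 5 6]

6 5 6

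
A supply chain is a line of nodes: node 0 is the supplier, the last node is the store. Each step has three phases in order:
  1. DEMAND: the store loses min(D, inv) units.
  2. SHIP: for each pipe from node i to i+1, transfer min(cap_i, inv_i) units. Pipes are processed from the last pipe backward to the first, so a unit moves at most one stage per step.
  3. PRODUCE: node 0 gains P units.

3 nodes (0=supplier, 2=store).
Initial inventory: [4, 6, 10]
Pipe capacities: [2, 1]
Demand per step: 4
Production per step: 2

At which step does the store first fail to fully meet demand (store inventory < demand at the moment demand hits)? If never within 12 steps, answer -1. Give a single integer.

Step 1: demand=4,sold=4 ship[1->2]=1 ship[0->1]=2 prod=2 -> [4 7 7]
Step 2: demand=4,sold=4 ship[1->2]=1 ship[0->1]=2 prod=2 -> [4 8 4]
Step 3: demand=4,sold=4 ship[1->2]=1 ship[0->1]=2 prod=2 -> [4 9 1]
Step 4: demand=4,sold=1 ship[1->2]=1 ship[0->1]=2 prod=2 -> [4 10 1]
Step 5: demand=4,sold=1 ship[1->2]=1 ship[0->1]=2 prod=2 -> [4 11 1]
Step 6: demand=4,sold=1 ship[1->2]=1 ship[0->1]=2 prod=2 -> [4 12 1]
Step 7: demand=4,sold=1 ship[1->2]=1 ship[0->1]=2 prod=2 -> [4 13 1]
Step 8: demand=4,sold=1 ship[1->2]=1 ship[0->1]=2 prod=2 -> [4 14 1]
Step 9: demand=4,sold=1 ship[1->2]=1 ship[0->1]=2 prod=2 -> [4 15 1]
Step 10: demand=4,sold=1 ship[1->2]=1 ship[0->1]=2 prod=2 -> [4 16 1]
Step 11: demand=4,sold=1 ship[1->2]=1 ship[0->1]=2 prod=2 -> [4 17 1]
Step 12: demand=4,sold=1 ship[1->2]=1 ship[0->1]=2 prod=2 -> [4 18 1]
First stockout at step 4

4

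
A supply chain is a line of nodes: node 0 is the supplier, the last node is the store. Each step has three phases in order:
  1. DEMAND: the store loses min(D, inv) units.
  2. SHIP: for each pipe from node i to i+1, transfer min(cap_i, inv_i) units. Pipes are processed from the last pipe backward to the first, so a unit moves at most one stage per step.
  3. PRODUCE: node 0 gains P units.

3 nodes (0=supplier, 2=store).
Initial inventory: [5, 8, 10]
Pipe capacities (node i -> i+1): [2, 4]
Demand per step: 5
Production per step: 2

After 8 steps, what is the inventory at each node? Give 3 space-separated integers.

Step 1: demand=5,sold=5 ship[1->2]=4 ship[0->1]=2 prod=2 -> inv=[5 6 9]
Step 2: demand=5,sold=5 ship[1->2]=4 ship[0->1]=2 prod=2 -> inv=[5 4 8]
Step 3: demand=5,sold=5 ship[1->2]=4 ship[0->1]=2 prod=2 -> inv=[5 2 7]
Step 4: demand=5,sold=5 ship[1->2]=2 ship[0->1]=2 prod=2 -> inv=[5 2 4]
Step 5: demand=5,sold=4 ship[1->2]=2 ship[0->1]=2 prod=2 -> inv=[5 2 2]
Step 6: demand=5,sold=2 ship[1->2]=2 ship[0->1]=2 prod=2 -> inv=[5 2 2]
Step 7: demand=5,sold=2 ship[1->2]=2 ship[0->1]=2 prod=2 -> inv=[5 2 2]
Step 8: demand=5,sold=2 ship[1->2]=2 ship[0->1]=2 prod=2 -> inv=[5 2 2]

5 2 2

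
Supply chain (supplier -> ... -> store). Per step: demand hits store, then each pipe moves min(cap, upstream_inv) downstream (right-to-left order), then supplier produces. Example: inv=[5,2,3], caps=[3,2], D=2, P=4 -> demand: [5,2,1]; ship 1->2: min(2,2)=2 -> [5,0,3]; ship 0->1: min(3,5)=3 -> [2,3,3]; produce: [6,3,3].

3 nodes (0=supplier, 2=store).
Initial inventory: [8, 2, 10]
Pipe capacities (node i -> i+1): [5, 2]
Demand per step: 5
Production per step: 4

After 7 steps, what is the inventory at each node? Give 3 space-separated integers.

Step 1: demand=5,sold=5 ship[1->2]=2 ship[0->1]=5 prod=4 -> inv=[7 5 7]
Step 2: demand=5,sold=5 ship[1->2]=2 ship[0->1]=5 prod=4 -> inv=[6 8 4]
Step 3: demand=5,sold=4 ship[1->2]=2 ship[0->1]=5 prod=4 -> inv=[5 11 2]
Step 4: demand=5,sold=2 ship[1->2]=2 ship[0->1]=5 prod=4 -> inv=[4 14 2]
Step 5: demand=5,sold=2 ship[1->2]=2 ship[0->1]=4 prod=4 -> inv=[4 16 2]
Step 6: demand=5,sold=2 ship[1->2]=2 ship[0->1]=4 prod=4 -> inv=[4 18 2]
Step 7: demand=5,sold=2 ship[1->2]=2 ship[0->1]=4 prod=4 -> inv=[4 20 2]

4 20 2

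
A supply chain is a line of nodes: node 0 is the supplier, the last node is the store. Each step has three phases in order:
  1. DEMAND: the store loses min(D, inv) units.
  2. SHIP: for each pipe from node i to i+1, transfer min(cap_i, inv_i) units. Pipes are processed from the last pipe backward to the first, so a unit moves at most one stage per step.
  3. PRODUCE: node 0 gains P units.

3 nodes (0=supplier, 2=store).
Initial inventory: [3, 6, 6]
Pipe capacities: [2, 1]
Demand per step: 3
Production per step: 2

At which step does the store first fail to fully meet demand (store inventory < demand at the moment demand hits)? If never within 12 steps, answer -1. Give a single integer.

Step 1: demand=3,sold=3 ship[1->2]=1 ship[0->1]=2 prod=2 -> [3 7 4]
Step 2: demand=3,sold=3 ship[1->2]=1 ship[0->1]=2 prod=2 -> [3 8 2]
Step 3: demand=3,sold=2 ship[1->2]=1 ship[0->1]=2 prod=2 -> [3 9 1]
Step 4: demand=3,sold=1 ship[1->2]=1 ship[0->1]=2 prod=2 -> [3 10 1]
Step 5: demand=3,sold=1 ship[1->2]=1 ship[0->1]=2 prod=2 -> [3 11 1]
Step 6: demand=3,sold=1 ship[1->2]=1 ship[0->1]=2 prod=2 -> [3 12 1]
Step 7: demand=3,sold=1 ship[1->2]=1 ship[0->1]=2 prod=2 -> [3 13 1]
Step 8: demand=3,sold=1 ship[1->2]=1 ship[0->1]=2 prod=2 -> [3 14 1]
Step 9: demand=3,sold=1 ship[1->2]=1 ship[0->1]=2 prod=2 -> [3 15 1]
Step 10: demand=3,sold=1 ship[1->2]=1 ship[0->1]=2 prod=2 -> [3 16 1]
Step 11: demand=3,sold=1 ship[1->2]=1 ship[0->1]=2 prod=2 -> [3 17 1]
Step 12: demand=3,sold=1 ship[1->2]=1 ship[0->1]=2 prod=2 -> [3 18 1]
First stockout at step 3

3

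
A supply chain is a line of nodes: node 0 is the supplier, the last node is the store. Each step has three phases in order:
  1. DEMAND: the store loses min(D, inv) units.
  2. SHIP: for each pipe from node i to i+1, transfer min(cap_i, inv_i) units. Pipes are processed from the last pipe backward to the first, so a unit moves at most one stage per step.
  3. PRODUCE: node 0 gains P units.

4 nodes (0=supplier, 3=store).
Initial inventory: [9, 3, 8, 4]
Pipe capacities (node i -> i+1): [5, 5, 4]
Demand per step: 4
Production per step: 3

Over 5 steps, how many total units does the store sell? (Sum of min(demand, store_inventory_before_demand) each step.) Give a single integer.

Answer: 20

Derivation:
Step 1: sold=4 (running total=4) -> [7 5 7 4]
Step 2: sold=4 (running total=8) -> [5 5 8 4]
Step 3: sold=4 (running total=12) -> [3 5 9 4]
Step 4: sold=4 (running total=16) -> [3 3 10 4]
Step 5: sold=4 (running total=20) -> [3 3 9 4]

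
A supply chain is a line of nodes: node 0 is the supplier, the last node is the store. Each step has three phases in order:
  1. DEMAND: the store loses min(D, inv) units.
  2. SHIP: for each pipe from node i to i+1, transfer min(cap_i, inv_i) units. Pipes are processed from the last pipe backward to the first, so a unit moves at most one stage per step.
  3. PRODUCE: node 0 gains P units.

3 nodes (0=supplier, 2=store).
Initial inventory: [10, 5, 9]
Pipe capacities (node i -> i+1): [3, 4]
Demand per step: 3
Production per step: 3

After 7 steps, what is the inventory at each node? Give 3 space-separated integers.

Step 1: demand=3,sold=3 ship[1->2]=4 ship[0->1]=3 prod=3 -> inv=[10 4 10]
Step 2: demand=3,sold=3 ship[1->2]=4 ship[0->1]=3 prod=3 -> inv=[10 3 11]
Step 3: demand=3,sold=3 ship[1->2]=3 ship[0->1]=3 prod=3 -> inv=[10 3 11]
Step 4: demand=3,sold=3 ship[1->2]=3 ship[0->1]=3 prod=3 -> inv=[10 3 11]
Step 5: demand=3,sold=3 ship[1->2]=3 ship[0->1]=3 prod=3 -> inv=[10 3 11]
Step 6: demand=3,sold=3 ship[1->2]=3 ship[0->1]=3 prod=3 -> inv=[10 3 11]
Step 7: demand=3,sold=3 ship[1->2]=3 ship[0->1]=3 prod=3 -> inv=[10 3 11]

10 3 11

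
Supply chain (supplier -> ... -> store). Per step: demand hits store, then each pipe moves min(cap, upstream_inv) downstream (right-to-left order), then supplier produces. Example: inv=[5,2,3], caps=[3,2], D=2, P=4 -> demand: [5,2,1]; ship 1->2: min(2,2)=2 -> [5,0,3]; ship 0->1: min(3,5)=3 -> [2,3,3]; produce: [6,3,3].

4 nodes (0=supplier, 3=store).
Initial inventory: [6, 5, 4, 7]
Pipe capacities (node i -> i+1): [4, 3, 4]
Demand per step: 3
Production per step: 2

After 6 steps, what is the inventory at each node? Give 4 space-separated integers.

Step 1: demand=3,sold=3 ship[2->3]=4 ship[1->2]=3 ship[0->1]=4 prod=2 -> inv=[4 6 3 8]
Step 2: demand=3,sold=3 ship[2->3]=3 ship[1->2]=3 ship[0->1]=4 prod=2 -> inv=[2 7 3 8]
Step 3: demand=3,sold=3 ship[2->3]=3 ship[1->2]=3 ship[0->1]=2 prod=2 -> inv=[2 6 3 8]
Step 4: demand=3,sold=3 ship[2->3]=3 ship[1->2]=3 ship[0->1]=2 prod=2 -> inv=[2 5 3 8]
Step 5: demand=3,sold=3 ship[2->3]=3 ship[1->2]=3 ship[0->1]=2 prod=2 -> inv=[2 4 3 8]
Step 6: demand=3,sold=3 ship[2->3]=3 ship[1->2]=3 ship[0->1]=2 prod=2 -> inv=[2 3 3 8]

2 3 3 8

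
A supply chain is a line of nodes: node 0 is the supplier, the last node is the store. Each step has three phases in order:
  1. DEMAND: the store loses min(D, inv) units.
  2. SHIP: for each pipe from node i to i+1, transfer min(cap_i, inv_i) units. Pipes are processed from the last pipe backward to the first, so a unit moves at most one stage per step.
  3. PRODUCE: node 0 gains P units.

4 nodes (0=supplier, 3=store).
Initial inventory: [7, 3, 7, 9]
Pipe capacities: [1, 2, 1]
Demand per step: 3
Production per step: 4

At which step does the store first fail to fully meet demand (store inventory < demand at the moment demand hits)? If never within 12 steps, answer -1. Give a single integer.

Step 1: demand=3,sold=3 ship[2->3]=1 ship[1->2]=2 ship[0->1]=1 prod=4 -> [10 2 8 7]
Step 2: demand=3,sold=3 ship[2->3]=1 ship[1->2]=2 ship[0->1]=1 prod=4 -> [13 1 9 5]
Step 3: demand=3,sold=3 ship[2->3]=1 ship[1->2]=1 ship[0->1]=1 prod=4 -> [16 1 9 3]
Step 4: demand=3,sold=3 ship[2->3]=1 ship[1->2]=1 ship[0->1]=1 prod=4 -> [19 1 9 1]
Step 5: demand=3,sold=1 ship[2->3]=1 ship[1->2]=1 ship[0->1]=1 prod=4 -> [22 1 9 1]
Step 6: demand=3,sold=1 ship[2->3]=1 ship[1->2]=1 ship[0->1]=1 prod=4 -> [25 1 9 1]
Step 7: demand=3,sold=1 ship[2->3]=1 ship[1->2]=1 ship[0->1]=1 prod=4 -> [28 1 9 1]
Step 8: demand=3,sold=1 ship[2->3]=1 ship[1->2]=1 ship[0->1]=1 prod=4 -> [31 1 9 1]
Step 9: demand=3,sold=1 ship[2->3]=1 ship[1->2]=1 ship[0->1]=1 prod=4 -> [34 1 9 1]
Step 10: demand=3,sold=1 ship[2->3]=1 ship[1->2]=1 ship[0->1]=1 prod=4 -> [37 1 9 1]
Step 11: demand=3,sold=1 ship[2->3]=1 ship[1->2]=1 ship[0->1]=1 prod=4 -> [40 1 9 1]
Step 12: demand=3,sold=1 ship[2->3]=1 ship[1->2]=1 ship[0->1]=1 prod=4 -> [43 1 9 1]
First stockout at step 5

5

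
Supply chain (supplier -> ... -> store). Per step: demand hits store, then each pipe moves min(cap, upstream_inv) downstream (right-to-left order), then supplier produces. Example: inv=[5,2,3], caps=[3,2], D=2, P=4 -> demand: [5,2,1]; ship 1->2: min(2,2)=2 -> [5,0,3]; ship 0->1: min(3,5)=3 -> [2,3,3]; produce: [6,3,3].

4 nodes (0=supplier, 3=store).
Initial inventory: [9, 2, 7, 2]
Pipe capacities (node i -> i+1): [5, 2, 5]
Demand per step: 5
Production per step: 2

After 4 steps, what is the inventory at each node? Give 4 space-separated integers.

Step 1: demand=5,sold=2 ship[2->3]=5 ship[1->2]=2 ship[0->1]=5 prod=2 -> inv=[6 5 4 5]
Step 2: demand=5,sold=5 ship[2->3]=4 ship[1->2]=2 ship[0->1]=5 prod=2 -> inv=[3 8 2 4]
Step 3: demand=5,sold=4 ship[2->3]=2 ship[1->2]=2 ship[0->1]=3 prod=2 -> inv=[2 9 2 2]
Step 4: demand=5,sold=2 ship[2->3]=2 ship[1->2]=2 ship[0->1]=2 prod=2 -> inv=[2 9 2 2]

2 9 2 2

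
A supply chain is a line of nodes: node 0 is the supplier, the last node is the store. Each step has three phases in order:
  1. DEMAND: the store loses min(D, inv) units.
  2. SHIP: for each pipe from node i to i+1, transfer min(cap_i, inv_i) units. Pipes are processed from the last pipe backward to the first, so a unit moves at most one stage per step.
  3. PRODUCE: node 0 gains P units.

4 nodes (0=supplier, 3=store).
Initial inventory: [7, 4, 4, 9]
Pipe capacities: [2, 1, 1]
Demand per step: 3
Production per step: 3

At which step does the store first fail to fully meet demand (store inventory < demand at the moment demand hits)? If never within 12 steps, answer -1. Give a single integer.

Step 1: demand=3,sold=3 ship[2->3]=1 ship[1->2]=1 ship[0->1]=2 prod=3 -> [8 5 4 7]
Step 2: demand=3,sold=3 ship[2->3]=1 ship[1->2]=1 ship[0->1]=2 prod=3 -> [9 6 4 5]
Step 3: demand=3,sold=3 ship[2->3]=1 ship[1->2]=1 ship[0->1]=2 prod=3 -> [10 7 4 3]
Step 4: demand=3,sold=3 ship[2->3]=1 ship[1->2]=1 ship[0->1]=2 prod=3 -> [11 8 4 1]
Step 5: demand=3,sold=1 ship[2->3]=1 ship[1->2]=1 ship[0->1]=2 prod=3 -> [12 9 4 1]
Step 6: demand=3,sold=1 ship[2->3]=1 ship[1->2]=1 ship[0->1]=2 prod=3 -> [13 10 4 1]
Step 7: demand=3,sold=1 ship[2->3]=1 ship[1->2]=1 ship[0->1]=2 prod=3 -> [14 11 4 1]
Step 8: demand=3,sold=1 ship[2->3]=1 ship[1->2]=1 ship[0->1]=2 prod=3 -> [15 12 4 1]
Step 9: demand=3,sold=1 ship[2->3]=1 ship[1->2]=1 ship[0->1]=2 prod=3 -> [16 13 4 1]
Step 10: demand=3,sold=1 ship[2->3]=1 ship[1->2]=1 ship[0->1]=2 prod=3 -> [17 14 4 1]
Step 11: demand=3,sold=1 ship[2->3]=1 ship[1->2]=1 ship[0->1]=2 prod=3 -> [18 15 4 1]
Step 12: demand=3,sold=1 ship[2->3]=1 ship[1->2]=1 ship[0->1]=2 prod=3 -> [19 16 4 1]
First stockout at step 5

5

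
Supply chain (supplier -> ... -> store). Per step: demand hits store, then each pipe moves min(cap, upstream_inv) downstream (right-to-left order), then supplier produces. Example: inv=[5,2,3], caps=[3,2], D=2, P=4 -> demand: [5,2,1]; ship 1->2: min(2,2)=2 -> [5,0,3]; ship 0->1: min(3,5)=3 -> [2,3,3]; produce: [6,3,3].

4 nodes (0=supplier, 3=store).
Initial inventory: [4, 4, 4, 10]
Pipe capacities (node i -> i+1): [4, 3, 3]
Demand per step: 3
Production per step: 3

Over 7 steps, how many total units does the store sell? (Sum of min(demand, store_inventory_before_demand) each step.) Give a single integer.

Answer: 21

Derivation:
Step 1: sold=3 (running total=3) -> [3 5 4 10]
Step 2: sold=3 (running total=6) -> [3 5 4 10]
Step 3: sold=3 (running total=9) -> [3 5 4 10]
Step 4: sold=3 (running total=12) -> [3 5 4 10]
Step 5: sold=3 (running total=15) -> [3 5 4 10]
Step 6: sold=3 (running total=18) -> [3 5 4 10]
Step 7: sold=3 (running total=21) -> [3 5 4 10]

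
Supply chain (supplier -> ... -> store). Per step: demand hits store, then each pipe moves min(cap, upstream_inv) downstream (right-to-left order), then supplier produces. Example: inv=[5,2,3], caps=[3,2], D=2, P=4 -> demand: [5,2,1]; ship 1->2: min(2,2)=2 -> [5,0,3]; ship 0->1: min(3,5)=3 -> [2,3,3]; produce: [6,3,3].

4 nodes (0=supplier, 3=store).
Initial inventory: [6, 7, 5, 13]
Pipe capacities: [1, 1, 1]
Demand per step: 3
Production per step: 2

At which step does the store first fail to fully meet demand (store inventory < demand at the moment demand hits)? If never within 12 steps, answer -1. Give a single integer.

Step 1: demand=3,sold=3 ship[2->3]=1 ship[1->2]=1 ship[0->1]=1 prod=2 -> [7 7 5 11]
Step 2: demand=3,sold=3 ship[2->3]=1 ship[1->2]=1 ship[0->1]=1 prod=2 -> [8 7 5 9]
Step 3: demand=3,sold=3 ship[2->3]=1 ship[1->2]=1 ship[0->1]=1 prod=2 -> [9 7 5 7]
Step 4: demand=3,sold=3 ship[2->3]=1 ship[1->2]=1 ship[0->1]=1 prod=2 -> [10 7 5 5]
Step 5: demand=3,sold=3 ship[2->3]=1 ship[1->2]=1 ship[0->1]=1 prod=2 -> [11 7 5 3]
Step 6: demand=3,sold=3 ship[2->3]=1 ship[1->2]=1 ship[0->1]=1 prod=2 -> [12 7 5 1]
Step 7: demand=3,sold=1 ship[2->3]=1 ship[1->2]=1 ship[0->1]=1 prod=2 -> [13 7 5 1]
Step 8: demand=3,sold=1 ship[2->3]=1 ship[1->2]=1 ship[0->1]=1 prod=2 -> [14 7 5 1]
Step 9: demand=3,sold=1 ship[2->3]=1 ship[1->2]=1 ship[0->1]=1 prod=2 -> [15 7 5 1]
Step 10: demand=3,sold=1 ship[2->3]=1 ship[1->2]=1 ship[0->1]=1 prod=2 -> [16 7 5 1]
Step 11: demand=3,sold=1 ship[2->3]=1 ship[1->2]=1 ship[0->1]=1 prod=2 -> [17 7 5 1]
Step 12: demand=3,sold=1 ship[2->3]=1 ship[1->2]=1 ship[0->1]=1 prod=2 -> [18 7 5 1]
First stockout at step 7

7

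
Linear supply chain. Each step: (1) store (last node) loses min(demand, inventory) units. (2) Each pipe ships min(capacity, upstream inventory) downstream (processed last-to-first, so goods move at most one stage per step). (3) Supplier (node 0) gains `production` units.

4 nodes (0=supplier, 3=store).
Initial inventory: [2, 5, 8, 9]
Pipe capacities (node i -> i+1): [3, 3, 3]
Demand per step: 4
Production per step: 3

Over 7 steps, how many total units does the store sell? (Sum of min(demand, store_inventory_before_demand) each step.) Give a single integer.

Answer: 27

Derivation:
Step 1: sold=4 (running total=4) -> [3 4 8 8]
Step 2: sold=4 (running total=8) -> [3 4 8 7]
Step 3: sold=4 (running total=12) -> [3 4 8 6]
Step 4: sold=4 (running total=16) -> [3 4 8 5]
Step 5: sold=4 (running total=20) -> [3 4 8 4]
Step 6: sold=4 (running total=24) -> [3 4 8 3]
Step 7: sold=3 (running total=27) -> [3 4 8 3]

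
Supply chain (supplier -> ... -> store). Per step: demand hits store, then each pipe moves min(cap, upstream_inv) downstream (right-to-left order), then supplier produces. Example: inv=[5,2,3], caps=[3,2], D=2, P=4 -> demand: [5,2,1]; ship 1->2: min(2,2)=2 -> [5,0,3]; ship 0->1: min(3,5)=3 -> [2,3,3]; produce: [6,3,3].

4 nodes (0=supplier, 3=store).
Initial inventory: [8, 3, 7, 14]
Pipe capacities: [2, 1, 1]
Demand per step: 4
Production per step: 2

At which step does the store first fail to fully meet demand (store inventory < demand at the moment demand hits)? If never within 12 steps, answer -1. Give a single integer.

Step 1: demand=4,sold=4 ship[2->3]=1 ship[1->2]=1 ship[0->1]=2 prod=2 -> [8 4 7 11]
Step 2: demand=4,sold=4 ship[2->3]=1 ship[1->2]=1 ship[0->1]=2 prod=2 -> [8 5 7 8]
Step 3: demand=4,sold=4 ship[2->3]=1 ship[1->2]=1 ship[0->1]=2 prod=2 -> [8 6 7 5]
Step 4: demand=4,sold=4 ship[2->3]=1 ship[1->2]=1 ship[0->1]=2 prod=2 -> [8 7 7 2]
Step 5: demand=4,sold=2 ship[2->3]=1 ship[1->2]=1 ship[0->1]=2 prod=2 -> [8 8 7 1]
Step 6: demand=4,sold=1 ship[2->3]=1 ship[1->2]=1 ship[0->1]=2 prod=2 -> [8 9 7 1]
Step 7: demand=4,sold=1 ship[2->3]=1 ship[1->2]=1 ship[0->1]=2 prod=2 -> [8 10 7 1]
Step 8: demand=4,sold=1 ship[2->3]=1 ship[1->2]=1 ship[0->1]=2 prod=2 -> [8 11 7 1]
Step 9: demand=4,sold=1 ship[2->3]=1 ship[1->2]=1 ship[0->1]=2 prod=2 -> [8 12 7 1]
Step 10: demand=4,sold=1 ship[2->3]=1 ship[1->2]=1 ship[0->1]=2 prod=2 -> [8 13 7 1]
Step 11: demand=4,sold=1 ship[2->3]=1 ship[1->2]=1 ship[0->1]=2 prod=2 -> [8 14 7 1]
Step 12: demand=4,sold=1 ship[2->3]=1 ship[1->2]=1 ship[0->1]=2 prod=2 -> [8 15 7 1]
First stockout at step 5

5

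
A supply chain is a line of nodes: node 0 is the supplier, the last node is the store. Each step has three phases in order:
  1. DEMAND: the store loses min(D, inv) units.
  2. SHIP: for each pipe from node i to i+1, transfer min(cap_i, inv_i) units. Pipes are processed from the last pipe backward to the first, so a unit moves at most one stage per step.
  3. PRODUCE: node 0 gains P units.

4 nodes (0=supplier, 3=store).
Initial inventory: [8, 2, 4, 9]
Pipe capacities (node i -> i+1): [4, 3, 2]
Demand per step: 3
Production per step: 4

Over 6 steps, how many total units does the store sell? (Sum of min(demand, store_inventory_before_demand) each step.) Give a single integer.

Answer: 18

Derivation:
Step 1: sold=3 (running total=3) -> [8 4 4 8]
Step 2: sold=3 (running total=6) -> [8 5 5 7]
Step 3: sold=3 (running total=9) -> [8 6 6 6]
Step 4: sold=3 (running total=12) -> [8 7 7 5]
Step 5: sold=3 (running total=15) -> [8 8 8 4]
Step 6: sold=3 (running total=18) -> [8 9 9 3]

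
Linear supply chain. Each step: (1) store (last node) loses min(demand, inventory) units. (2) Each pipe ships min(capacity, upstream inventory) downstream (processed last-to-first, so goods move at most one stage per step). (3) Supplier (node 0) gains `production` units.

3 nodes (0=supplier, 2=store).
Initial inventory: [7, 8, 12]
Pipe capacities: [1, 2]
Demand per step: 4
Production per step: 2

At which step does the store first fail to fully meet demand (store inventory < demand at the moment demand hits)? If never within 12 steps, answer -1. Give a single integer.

Step 1: demand=4,sold=4 ship[1->2]=2 ship[0->1]=1 prod=2 -> [8 7 10]
Step 2: demand=4,sold=4 ship[1->2]=2 ship[0->1]=1 prod=2 -> [9 6 8]
Step 3: demand=4,sold=4 ship[1->2]=2 ship[0->1]=1 prod=2 -> [10 5 6]
Step 4: demand=4,sold=4 ship[1->2]=2 ship[0->1]=1 prod=2 -> [11 4 4]
Step 5: demand=4,sold=4 ship[1->2]=2 ship[0->1]=1 prod=2 -> [12 3 2]
Step 6: demand=4,sold=2 ship[1->2]=2 ship[0->1]=1 prod=2 -> [13 2 2]
Step 7: demand=4,sold=2 ship[1->2]=2 ship[0->1]=1 prod=2 -> [14 1 2]
Step 8: demand=4,sold=2 ship[1->2]=1 ship[0->1]=1 prod=2 -> [15 1 1]
Step 9: demand=4,sold=1 ship[1->2]=1 ship[0->1]=1 prod=2 -> [16 1 1]
Step 10: demand=4,sold=1 ship[1->2]=1 ship[0->1]=1 prod=2 -> [17 1 1]
Step 11: demand=4,sold=1 ship[1->2]=1 ship[0->1]=1 prod=2 -> [18 1 1]
Step 12: demand=4,sold=1 ship[1->2]=1 ship[0->1]=1 prod=2 -> [19 1 1]
First stockout at step 6

6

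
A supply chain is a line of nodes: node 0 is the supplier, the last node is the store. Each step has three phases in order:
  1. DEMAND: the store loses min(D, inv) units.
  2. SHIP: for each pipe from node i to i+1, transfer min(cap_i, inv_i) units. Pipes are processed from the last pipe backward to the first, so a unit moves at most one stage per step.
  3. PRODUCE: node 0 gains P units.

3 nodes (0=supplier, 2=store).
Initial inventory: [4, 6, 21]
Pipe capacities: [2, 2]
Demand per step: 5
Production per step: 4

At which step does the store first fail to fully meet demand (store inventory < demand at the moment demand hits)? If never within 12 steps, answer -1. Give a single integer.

Step 1: demand=5,sold=5 ship[1->2]=2 ship[0->1]=2 prod=4 -> [6 6 18]
Step 2: demand=5,sold=5 ship[1->2]=2 ship[0->1]=2 prod=4 -> [8 6 15]
Step 3: demand=5,sold=5 ship[1->2]=2 ship[0->1]=2 prod=4 -> [10 6 12]
Step 4: demand=5,sold=5 ship[1->2]=2 ship[0->1]=2 prod=4 -> [12 6 9]
Step 5: demand=5,sold=5 ship[1->2]=2 ship[0->1]=2 prod=4 -> [14 6 6]
Step 6: demand=5,sold=5 ship[1->2]=2 ship[0->1]=2 prod=4 -> [16 6 3]
Step 7: demand=5,sold=3 ship[1->2]=2 ship[0->1]=2 prod=4 -> [18 6 2]
Step 8: demand=5,sold=2 ship[1->2]=2 ship[0->1]=2 prod=4 -> [20 6 2]
Step 9: demand=5,sold=2 ship[1->2]=2 ship[0->1]=2 prod=4 -> [22 6 2]
Step 10: demand=5,sold=2 ship[1->2]=2 ship[0->1]=2 prod=4 -> [24 6 2]
Step 11: demand=5,sold=2 ship[1->2]=2 ship[0->1]=2 prod=4 -> [26 6 2]
Step 12: demand=5,sold=2 ship[1->2]=2 ship[0->1]=2 prod=4 -> [28 6 2]
First stockout at step 7

7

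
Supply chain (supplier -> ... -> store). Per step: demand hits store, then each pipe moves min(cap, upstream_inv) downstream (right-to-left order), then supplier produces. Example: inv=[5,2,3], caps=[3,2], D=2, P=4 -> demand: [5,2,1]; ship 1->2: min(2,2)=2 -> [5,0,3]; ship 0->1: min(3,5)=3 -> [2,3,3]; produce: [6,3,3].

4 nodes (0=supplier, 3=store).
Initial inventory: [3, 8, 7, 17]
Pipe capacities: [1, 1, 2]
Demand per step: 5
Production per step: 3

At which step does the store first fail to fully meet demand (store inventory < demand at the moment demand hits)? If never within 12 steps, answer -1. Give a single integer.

Step 1: demand=5,sold=5 ship[2->3]=2 ship[1->2]=1 ship[0->1]=1 prod=3 -> [5 8 6 14]
Step 2: demand=5,sold=5 ship[2->3]=2 ship[1->2]=1 ship[0->1]=1 prod=3 -> [7 8 5 11]
Step 3: demand=5,sold=5 ship[2->3]=2 ship[1->2]=1 ship[0->1]=1 prod=3 -> [9 8 4 8]
Step 4: demand=5,sold=5 ship[2->3]=2 ship[1->2]=1 ship[0->1]=1 prod=3 -> [11 8 3 5]
Step 5: demand=5,sold=5 ship[2->3]=2 ship[1->2]=1 ship[0->1]=1 prod=3 -> [13 8 2 2]
Step 6: demand=5,sold=2 ship[2->3]=2 ship[1->2]=1 ship[0->1]=1 prod=3 -> [15 8 1 2]
Step 7: demand=5,sold=2 ship[2->3]=1 ship[1->2]=1 ship[0->1]=1 prod=3 -> [17 8 1 1]
Step 8: demand=5,sold=1 ship[2->3]=1 ship[1->2]=1 ship[0->1]=1 prod=3 -> [19 8 1 1]
Step 9: demand=5,sold=1 ship[2->3]=1 ship[1->2]=1 ship[0->1]=1 prod=3 -> [21 8 1 1]
Step 10: demand=5,sold=1 ship[2->3]=1 ship[1->2]=1 ship[0->1]=1 prod=3 -> [23 8 1 1]
Step 11: demand=5,sold=1 ship[2->3]=1 ship[1->2]=1 ship[0->1]=1 prod=3 -> [25 8 1 1]
Step 12: demand=5,sold=1 ship[2->3]=1 ship[1->2]=1 ship[0->1]=1 prod=3 -> [27 8 1 1]
First stockout at step 6

6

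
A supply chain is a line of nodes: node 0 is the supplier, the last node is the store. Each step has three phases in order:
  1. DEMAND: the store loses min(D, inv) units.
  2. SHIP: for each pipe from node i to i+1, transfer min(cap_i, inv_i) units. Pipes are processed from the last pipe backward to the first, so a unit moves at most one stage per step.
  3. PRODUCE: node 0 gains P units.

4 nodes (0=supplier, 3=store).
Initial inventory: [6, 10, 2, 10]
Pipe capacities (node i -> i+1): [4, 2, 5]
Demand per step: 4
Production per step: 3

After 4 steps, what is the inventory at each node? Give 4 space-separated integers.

Step 1: demand=4,sold=4 ship[2->3]=2 ship[1->2]=2 ship[0->1]=4 prod=3 -> inv=[5 12 2 8]
Step 2: demand=4,sold=4 ship[2->3]=2 ship[1->2]=2 ship[0->1]=4 prod=3 -> inv=[4 14 2 6]
Step 3: demand=4,sold=4 ship[2->3]=2 ship[1->2]=2 ship[0->1]=4 prod=3 -> inv=[3 16 2 4]
Step 4: demand=4,sold=4 ship[2->3]=2 ship[1->2]=2 ship[0->1]=3 prod=3 -> inv=[3 17 2 2]

3 17 2 2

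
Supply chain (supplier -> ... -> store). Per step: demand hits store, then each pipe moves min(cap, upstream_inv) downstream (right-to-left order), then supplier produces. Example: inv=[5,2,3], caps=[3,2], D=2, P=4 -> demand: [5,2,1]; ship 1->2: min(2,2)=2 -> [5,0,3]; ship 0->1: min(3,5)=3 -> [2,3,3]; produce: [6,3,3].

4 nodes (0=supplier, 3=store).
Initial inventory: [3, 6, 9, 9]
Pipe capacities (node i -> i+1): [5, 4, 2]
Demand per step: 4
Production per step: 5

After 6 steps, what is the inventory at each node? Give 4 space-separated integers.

Step 1: demand=4,sold=4 ship[2->3]=2 ship[1->2]=4 ship[0->1]=3 prod=5 -> inv=[5 5 11 7]
Step 2: demand=4,sold=4 ship[2->3]=2 ship[1->2]=4 ship[0->1]=5 prod=5 -> inv=[5 6 13 5]
Step 3: demand=4,sold=4 ship[2->3]=2 ship[1->2]=4 ship[0->1]=5 prod=5 -> inv=[5 7 15 3]
Step 4: demand=4,sold=3 ship[2->3]=2 ship[1->2]=4 ship[0->1]=5 prod=5 -> inv=[5 8 17 2]
Step 5: demand=4,sold=2 ship[2->3]=2 ship[1->2]=4 ship[0->1]=5 prod=5 -> inv=[5 9 19 2]
Step 6: demand=4,sold=2 ship[2->3]=2 ship[1->2]=4 ship[0->1]=5 prod=5 -> inv=[5 10 21 2]

5 10 21 2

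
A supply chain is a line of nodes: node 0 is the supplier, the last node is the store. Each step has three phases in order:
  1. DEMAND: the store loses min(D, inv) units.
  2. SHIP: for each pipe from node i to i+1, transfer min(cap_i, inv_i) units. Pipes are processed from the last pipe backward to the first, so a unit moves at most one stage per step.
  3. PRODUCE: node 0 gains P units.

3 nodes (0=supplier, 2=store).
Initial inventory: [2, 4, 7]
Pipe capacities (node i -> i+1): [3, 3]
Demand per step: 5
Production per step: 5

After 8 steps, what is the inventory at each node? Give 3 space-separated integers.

Step 1: demand=5,sold=5 ship[1->2]=3 ship[0->1]=2 prod=5 -> inv=[5 3 5]
Step 2: demand=5,sold=5 ship[1->2]=3 ship[0->1]=3 prod=5 -> inv=[7 3 3]
Step 3: demand=5,sold=3 ship[1->2]=3 ship[0->1]=3 prod=5 -> inv=[9 3 3]
Step 4: demand=5,sold=3 ship[1->2]=3 ship[0->1]=3 prod=5 -> inv=[11 3 3]
Step 5: demand=5,sold=3 ship[1->2]=3 ship[0->1]=3 prod=5 -> inv=[13 3 3]
Step 6: demand=5,sold=3 ship[1->2]=3 ship[0->1]=3 prod=5 -> inv=[15 3 3]
Step 7: demand=5,sold=3 ship[1->2]=3 ship[0->1]=3 prod=5 -> inv=[17 3 3]
Step 8: demand=5,sold=3 ship[1->2]=3 ship[0->1]=3 prod=5 -> inv=[19 3 3]

19 3 3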